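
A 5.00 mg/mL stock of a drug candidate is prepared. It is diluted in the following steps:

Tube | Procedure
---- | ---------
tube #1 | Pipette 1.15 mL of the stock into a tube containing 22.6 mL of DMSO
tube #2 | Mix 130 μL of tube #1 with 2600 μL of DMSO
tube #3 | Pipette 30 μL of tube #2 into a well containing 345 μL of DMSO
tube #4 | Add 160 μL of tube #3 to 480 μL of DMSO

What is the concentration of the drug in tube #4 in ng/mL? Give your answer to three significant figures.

231 ng/mL

Step 1: 1.15 mL + 22.6 mL = 23.75 mL total → factor 23.75/1.15 = 20.652
Step 2: 130 μL + 2600 μL = 2730 μL total → factor 2730/130 = 21
Step 3: 30 μL + 345 μL = 375 μL total → factor 375/30 = 12.5
Step 4: 160 μL + 480 μL = 640 μL total → factor 640/160 = 4
Dilution factor through tube #4 = 20.652 × 21 × 12.5 × 4 = 21685
[tube #4] = 5.00 mg/mL / 21685 = 0.0002306 mg/mL = 231 ng/mL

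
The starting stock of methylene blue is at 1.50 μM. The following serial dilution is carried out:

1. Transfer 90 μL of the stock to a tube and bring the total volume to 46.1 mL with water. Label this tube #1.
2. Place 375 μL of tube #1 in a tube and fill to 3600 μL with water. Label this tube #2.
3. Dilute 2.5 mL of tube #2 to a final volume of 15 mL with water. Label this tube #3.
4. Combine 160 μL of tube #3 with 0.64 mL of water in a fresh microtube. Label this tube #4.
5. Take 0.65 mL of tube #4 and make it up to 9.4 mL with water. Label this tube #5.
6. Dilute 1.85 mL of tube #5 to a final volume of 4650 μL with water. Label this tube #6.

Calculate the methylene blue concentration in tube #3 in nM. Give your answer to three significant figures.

Step 1: 90 μL brought to 46.1 mL → factor 46100/90 = 512.22
Step 2: 375 μL brought to 3600 μL → factor 3600/375 = 9.6
Step 3: 2.5 mL brought to 15 mL → factor 15/2.5 = 6
Dilution factor through tube #3 = 512.22 × 9.6 × 6 = 29504
[tube #3] = 1.50 μM / 29504 = 5.084 × 10^-5 μM = 0.0508 nM

0.0508 nM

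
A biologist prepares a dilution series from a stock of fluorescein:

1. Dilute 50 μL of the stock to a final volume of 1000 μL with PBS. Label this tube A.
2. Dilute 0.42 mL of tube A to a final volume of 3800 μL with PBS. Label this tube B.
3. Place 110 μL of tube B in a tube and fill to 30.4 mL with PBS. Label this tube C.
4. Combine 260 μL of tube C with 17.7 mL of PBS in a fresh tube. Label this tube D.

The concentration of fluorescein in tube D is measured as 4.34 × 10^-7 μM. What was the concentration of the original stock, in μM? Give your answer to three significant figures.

1.50 μM

Step 1: 50 μL brought to 1000 μL → factor 1000/50 = 20
Step 2: 0.42 mL brought to 3800 μL → factor 3.8/0.42 = 9.0476
Step 3: 110 μL brought to 30.4 mL → factor 30400/110 = 276.36
Step 4: 260 μL + 17.7 mL = 17960 μL total → factor 17960/260 = 69.077
Overall dilution factor = 20 × 9.0476 × 276.36 × 69.077 = 3.4544 × 10^6
Stock = 4.34 × 10^-7 μM × 3.4544 × 10^6 = 1.50 μM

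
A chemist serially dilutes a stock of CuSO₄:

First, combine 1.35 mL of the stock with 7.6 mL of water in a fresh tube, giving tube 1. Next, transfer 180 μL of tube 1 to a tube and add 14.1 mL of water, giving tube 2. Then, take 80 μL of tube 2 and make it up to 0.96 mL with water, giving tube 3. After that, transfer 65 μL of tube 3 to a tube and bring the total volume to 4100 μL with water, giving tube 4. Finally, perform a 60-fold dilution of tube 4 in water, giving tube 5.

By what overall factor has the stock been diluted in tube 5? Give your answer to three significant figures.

Step 1: 1.35 mL + 7.6 mL = 8.95 mL total → factor 8.95/1.35 = 6.6296
Step 2: 180 μL + 14.1 mL = 14280 μL total → factor 14280/180 = 79.333
Step 3: 80 μL brought to 0.96 mL → factor 960/80 = 12
Step 4: 65 μL brought to 4100 μL → factor 4100/65 = 63.077
Step 5: 60-fold → factor 60
Overall dilution factor = 6.6296 × 79.333 × 12 × 63.077 × 60 = 2.3886 × 10^7

2.39 × 10^7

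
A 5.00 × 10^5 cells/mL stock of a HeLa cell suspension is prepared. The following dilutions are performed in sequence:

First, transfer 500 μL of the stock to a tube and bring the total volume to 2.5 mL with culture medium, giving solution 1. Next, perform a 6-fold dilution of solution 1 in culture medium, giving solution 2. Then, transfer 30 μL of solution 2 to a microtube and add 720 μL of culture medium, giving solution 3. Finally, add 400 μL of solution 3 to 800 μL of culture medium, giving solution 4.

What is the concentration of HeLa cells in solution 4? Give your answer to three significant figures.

222 cells/mL

Step 1: 500 μL brought to 2.5 mL → factor 2500/500 = 5
Step 2: 6-fold → factor 6
Step 3: 30 μL + 720 μL = 750 μL total → factor 750/30 = 25
Step 4: 400 μL + 800 μL = 1200 μL total → factor 1200/400 = 3
Overall dilution factor = 5 × 6 × 25 × 3 = 2250
Final = 5.00 × 10^5 cells/mL / 2250 = 222 cells/mL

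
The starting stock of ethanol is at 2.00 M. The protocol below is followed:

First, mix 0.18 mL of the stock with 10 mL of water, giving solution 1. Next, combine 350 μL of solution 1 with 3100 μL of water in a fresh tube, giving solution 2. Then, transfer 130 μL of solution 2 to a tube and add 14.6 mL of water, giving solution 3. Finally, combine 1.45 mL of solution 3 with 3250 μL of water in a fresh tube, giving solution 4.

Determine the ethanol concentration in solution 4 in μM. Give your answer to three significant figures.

9.77 μM

Step 1: 0.18 mL + 10 mL = 10.18 mL total → factor 10.18/0.18 = 56.556
Step 2: 350 μL + 3100 μL = 3450 μL total → factor 3450/350 = 9.8571
Step 3: 130 μL + 14.6 mL = 14730 μL total → factor 14730/130 = 113.31
Step 4: 1.45 mL + 3250 μL = 4.7 mL total → factor 4.7/1.45 = 3.2414
Overall dilution factor = 56.556 × 9.8571 × 113.31 × 3.2414 = 2.0475 × 10^5
Final = 2.00 M / 2.0475 × 10^5 = 9.768 × 10^-6 M = 9.77 μM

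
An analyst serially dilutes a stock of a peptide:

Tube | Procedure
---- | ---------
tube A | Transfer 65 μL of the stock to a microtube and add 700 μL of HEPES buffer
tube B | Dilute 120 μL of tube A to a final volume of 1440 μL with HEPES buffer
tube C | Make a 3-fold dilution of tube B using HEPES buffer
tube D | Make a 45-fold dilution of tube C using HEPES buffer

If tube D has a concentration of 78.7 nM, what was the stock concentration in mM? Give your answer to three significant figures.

1.50 mM

Step 1: 65 μL + 700 μL = 765 μL total → factor 765/65 = 11.769
Step 2: 120 μL brought to 1440 μL → factor 1440/120 = 12
Step 3: 3-fold → factor 3
Step 4: 45-fold → factor 45
Overall dilution factor = 11.769 × 12 × 3 × 45 = 19066
Stock = 78.7 nM × 19066 = 1.501 × 10^6 nM = 1.50 mM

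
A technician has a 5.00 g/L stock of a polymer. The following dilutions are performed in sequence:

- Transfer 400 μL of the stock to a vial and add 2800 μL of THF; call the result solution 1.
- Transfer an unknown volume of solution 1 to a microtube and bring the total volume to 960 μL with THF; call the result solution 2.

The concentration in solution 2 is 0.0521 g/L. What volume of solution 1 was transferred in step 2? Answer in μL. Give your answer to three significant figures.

Step 1: 400 μL + 2800 μL = 3200 μL total → factor 3200/400 = 8
Step 2: v brought to 960 μL → factor = 960 μL/v
Product of known-step factors = 8
Overall factor = 5.00 g/L / (0.0521 g/L) = 95.969
Step-2 factor = 95.969 / 8 = 11.996
v = 960 μL / 11.996 = 80.0 μL

80.0 μL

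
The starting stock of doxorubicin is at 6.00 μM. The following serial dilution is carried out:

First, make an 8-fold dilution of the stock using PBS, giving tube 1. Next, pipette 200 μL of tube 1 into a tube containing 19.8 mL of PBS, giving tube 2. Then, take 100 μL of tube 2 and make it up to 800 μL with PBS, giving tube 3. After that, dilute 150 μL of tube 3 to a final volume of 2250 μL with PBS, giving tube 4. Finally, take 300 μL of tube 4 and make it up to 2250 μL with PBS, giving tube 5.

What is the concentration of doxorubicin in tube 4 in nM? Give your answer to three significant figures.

Step 1: 8-fold → factor 8
Step 2: 200 μL + 19.8 mL = 20000 μL total → factor 20000/200 = 100
Step 3: 100 μL brought to 800 μL → factor 800/100 = 8
Step 4: 150 μL brought to 2250 μL → factor 2250/150 = 15
Dilution factor through tube 4 = 8 × 100 × 8 × 15 = 96000
[tube 4] = 6.00 μM / 96000 = 6.250 × 10^-5 μM = 0.0625 nM

0.0625 nM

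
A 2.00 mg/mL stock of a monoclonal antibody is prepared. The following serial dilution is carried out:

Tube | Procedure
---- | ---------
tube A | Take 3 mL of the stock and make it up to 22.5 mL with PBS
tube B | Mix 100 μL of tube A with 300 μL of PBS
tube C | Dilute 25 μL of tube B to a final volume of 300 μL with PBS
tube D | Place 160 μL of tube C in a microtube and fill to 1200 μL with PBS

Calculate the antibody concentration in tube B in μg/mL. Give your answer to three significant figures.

66.7 μg/mL

Step 1: 3 mL brought to 22.5 mL → factor 22.5/3 = 7.5
Step 2: 100 μL + 300 μL = 400 μL total → factor 400/100 = 4
Dilution factor through tube B = 7.5 × 4 = 30
[tube B] = 2.00 mg/mL / 30 = 0.06667 mg/mL = 66.7 μg/mL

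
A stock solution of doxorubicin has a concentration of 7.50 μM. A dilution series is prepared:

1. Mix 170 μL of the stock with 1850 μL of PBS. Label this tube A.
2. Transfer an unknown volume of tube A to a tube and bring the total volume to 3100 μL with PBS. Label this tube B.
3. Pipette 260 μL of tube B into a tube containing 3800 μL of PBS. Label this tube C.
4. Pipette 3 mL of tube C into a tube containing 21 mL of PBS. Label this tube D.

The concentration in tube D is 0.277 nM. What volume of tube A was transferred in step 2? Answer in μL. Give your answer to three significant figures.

170 μL

Step 1: 170 μL + 1850 μL = 2020 μL total → factor 2020/170 = 11.882
Step 2: v brought to 3100 μL → factor = 3100 μL/v
Step 3: 260 μL + 3800 μL = 4060 μL total → factor 4060/260 = 15.615
Step 4: 3 mL + 21 mL = 24 mL total → factor 24/3 = 8
Product of known-step factors = 1484.4
Overall factor = 7.50 μM / (0.277 nM) = 27076
Step-2 factor = 27076 / 1484.4 = 18.24
v = 3100 μL / 18.24 = 170 μL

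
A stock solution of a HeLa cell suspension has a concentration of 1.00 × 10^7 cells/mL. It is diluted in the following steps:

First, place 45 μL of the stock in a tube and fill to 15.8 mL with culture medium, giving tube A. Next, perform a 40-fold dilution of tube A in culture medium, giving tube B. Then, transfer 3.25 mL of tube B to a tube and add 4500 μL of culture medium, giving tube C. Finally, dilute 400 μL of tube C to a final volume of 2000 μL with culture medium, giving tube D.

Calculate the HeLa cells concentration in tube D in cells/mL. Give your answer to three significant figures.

59.7 cells/mL

Step 1: 45 μL brought to 15.8 mL → factor 15800/45 = 351.11
Step 2: 40-fold → factor 40
Step 3: 3.25 mL + 4500 μL = 7.75 mL total → factor 7.75/3.25 = 2.3846
Step 4: 400 μL brought to 2000 μL → factor 2000/400 = 5
Dilution factor through tube D = 351.11 × 40 × 2.3846 × 5 = 1.6745 × 10^5
[tube D] = 1.00 × 10^7 cells/mL / 1.6745 × 10^5 = 59.7 cells/mL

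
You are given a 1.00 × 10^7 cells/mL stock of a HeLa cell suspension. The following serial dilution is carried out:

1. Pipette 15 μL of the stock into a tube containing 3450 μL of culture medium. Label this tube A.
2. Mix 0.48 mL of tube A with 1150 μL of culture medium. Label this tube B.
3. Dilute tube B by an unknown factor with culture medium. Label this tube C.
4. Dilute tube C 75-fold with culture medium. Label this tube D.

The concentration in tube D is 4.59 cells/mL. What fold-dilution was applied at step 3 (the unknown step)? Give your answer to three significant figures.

Step 1: 15 μL + 3450 μL = 3465 μL total → factor 3465/15 = 231
Step 2: 0.48 mL + 1150 μL = 1.63 mL total → factor 1.63/0.48 = 3.3958
Step 3: unknown factor x
Step 4: 75-fold → factor 75
Product of known-step factors = 58833
Overall factor = 1.00 × 10^7 cells/mL / (4.59 cells/mL) = 2.1786 × 10^6
x = 2.1786 × 10^6 / 58833 = 37.0

37.0-fold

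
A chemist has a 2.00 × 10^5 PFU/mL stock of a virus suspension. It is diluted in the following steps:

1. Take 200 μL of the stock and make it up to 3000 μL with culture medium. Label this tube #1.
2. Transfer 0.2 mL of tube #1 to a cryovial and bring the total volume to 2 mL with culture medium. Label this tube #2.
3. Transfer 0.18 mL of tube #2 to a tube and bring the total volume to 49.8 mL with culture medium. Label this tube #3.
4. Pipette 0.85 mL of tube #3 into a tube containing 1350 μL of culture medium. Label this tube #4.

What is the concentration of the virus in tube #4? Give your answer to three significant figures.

1.86 PFU/mL

Step 1: 200 μL brought to 3000 μL → factor 3000/200 = 15
Step 2: 0.2 mL brought to 2 mL → factor 2/0.2 = 10
Step 3: 0.18 mL brought to 49.8 mL → factor 49.8/0.18 = 276.67
Step 4: 0.85 mL + 1350 μL = 2.2 mL total → factor 2.2/0.85 = 2.5882
Overall dilution factor = 15 × 10 × 276.67 × 2.5882 = 1.0741 × 10^5
Final = 2.00 × 10^5 PFU/mL / 1.0741 × 10^5 = 1.86 PFU/mL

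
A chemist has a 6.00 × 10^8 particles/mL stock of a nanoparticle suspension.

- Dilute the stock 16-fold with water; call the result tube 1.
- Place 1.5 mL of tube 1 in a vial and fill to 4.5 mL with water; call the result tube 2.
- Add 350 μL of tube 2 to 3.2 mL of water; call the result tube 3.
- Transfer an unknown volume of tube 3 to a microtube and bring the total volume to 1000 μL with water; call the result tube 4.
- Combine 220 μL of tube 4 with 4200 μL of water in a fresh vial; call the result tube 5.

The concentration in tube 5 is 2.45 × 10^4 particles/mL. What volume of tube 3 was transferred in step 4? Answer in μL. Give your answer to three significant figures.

Step 1: 16-fold → factor 16
Step 2: 1.5 mL brought to 4.5 mL → factor 4.5/1.5 = 3
Step 3: 350 μL + 3.2 mL = 3550 μL total → factor 3550/350 = 10.143
Step 4: v brought to 1000 μL → factor = 1000 μL/v
Step 5: 220 μL + 4200 μL = 4420 μL total → factor 4420/220 = 20.091
Product of known-step factors = 9781.4
Overall factor = 6.00 × 10^8 particles/mL / (2.45 × 10^4 particles/mL) = 24490
Step-4 factor = 24490 / 9781.4 = 2.5037
v = 1000 μL / 2.5037 = 399 μL

399 μL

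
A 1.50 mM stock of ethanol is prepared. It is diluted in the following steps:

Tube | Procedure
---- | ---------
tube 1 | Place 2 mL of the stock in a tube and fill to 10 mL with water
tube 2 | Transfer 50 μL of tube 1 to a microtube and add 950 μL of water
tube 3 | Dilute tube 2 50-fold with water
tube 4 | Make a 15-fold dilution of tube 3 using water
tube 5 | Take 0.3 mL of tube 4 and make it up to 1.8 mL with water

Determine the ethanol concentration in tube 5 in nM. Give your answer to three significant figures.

3.33 nM

Step 1: 2 mL brought to 10 mL → factor 10/2 = 5
Step 2: 50 μL + 950 μL = 1000 μL total → factor 1000/50 = 20
Step 3: 50-fold → factor 50
Step 4: 15-fold → factor 15
Step 5: 0.3 mL brought to 1.8 mL → factor 1.8/0.3 = 6
Overall dilution factor = 5 × 20 × 50 × 15 × 6 = 4.5 × 10^5
Final = 1.50 mM / 4.5 × 10^5 = 3.333 × 10^-6 mM = 3.33 nM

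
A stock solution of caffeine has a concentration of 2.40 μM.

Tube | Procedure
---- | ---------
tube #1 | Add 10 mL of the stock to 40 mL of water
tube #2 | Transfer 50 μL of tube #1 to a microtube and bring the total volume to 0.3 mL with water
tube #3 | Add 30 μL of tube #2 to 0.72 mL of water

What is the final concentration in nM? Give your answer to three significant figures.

3.20 nM

Step 1: 10 mL + 40 mL = 50 mL total → factor 50/10 = 5
Step 2: 50 μL brought to 0.3 mL → factor 300/50 = 6
Step 3: 30 μL + 0.72 mL = 750 μL total → factor 750/30 = 25
Overall dilution factor = 5 × 6 × 25 = 750
Final = 2.40 μM / 750 = 0.003200 μM = 3.20 nM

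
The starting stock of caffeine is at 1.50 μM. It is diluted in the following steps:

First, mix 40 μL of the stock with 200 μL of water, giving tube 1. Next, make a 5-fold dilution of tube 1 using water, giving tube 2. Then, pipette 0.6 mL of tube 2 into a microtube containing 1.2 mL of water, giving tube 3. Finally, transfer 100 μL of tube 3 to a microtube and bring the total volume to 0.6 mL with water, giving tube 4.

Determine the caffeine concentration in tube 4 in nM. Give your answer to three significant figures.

2.78 nM

Step 1: 40 μL + 200 μL = 240 μL total → factor 240/40 = 6
Step 2: 5-fold → factor 5
Step 3: 0.6 mL + 1.2 mL = 1.8 mL total → factor 1.8/0.6 = 3
Step 4: 100 μL brought to 0.6 mL → factor 600/100 = 6
Overall dilution factor = 6 × 5 × 3 × 6 = 540
Final = 1.50 μM / 540 = 0.002778 μM = 2.78 nM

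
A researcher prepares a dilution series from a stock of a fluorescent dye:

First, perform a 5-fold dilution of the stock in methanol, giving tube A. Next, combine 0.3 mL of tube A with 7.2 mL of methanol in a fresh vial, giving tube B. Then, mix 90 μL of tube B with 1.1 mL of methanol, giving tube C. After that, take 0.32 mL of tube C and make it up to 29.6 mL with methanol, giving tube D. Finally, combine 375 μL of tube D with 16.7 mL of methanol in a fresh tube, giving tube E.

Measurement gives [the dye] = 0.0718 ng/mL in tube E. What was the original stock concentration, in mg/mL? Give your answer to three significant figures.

0.500 mg/mL

Step 1: 5-fold → factor 5
Step 2: 0.3 mL + 7.2 mL = 7.5 mL total → factor 7.5/0.3 = 25
Step 3: 90 μL + 1.1 mL = 1190 μL total → factor 1190/90 = 13.222
Step 4: 0.32 mL brought to 29.6 mL → factor 29.6/0.32 = 92.5
Step 5: 375 μL + 16.7 mL = 17075 μL total → factor 17075/375 = 45.533
Overall dilution factor = 5 × 25 × 13.222 × 92.5 × 45.533 = 6.9612 × 10^6
Stock = 0.0718 ng/mL × 6.9612 × 10^6 = 4.998 × 10^5 ng/mL = 0.500 mg/mL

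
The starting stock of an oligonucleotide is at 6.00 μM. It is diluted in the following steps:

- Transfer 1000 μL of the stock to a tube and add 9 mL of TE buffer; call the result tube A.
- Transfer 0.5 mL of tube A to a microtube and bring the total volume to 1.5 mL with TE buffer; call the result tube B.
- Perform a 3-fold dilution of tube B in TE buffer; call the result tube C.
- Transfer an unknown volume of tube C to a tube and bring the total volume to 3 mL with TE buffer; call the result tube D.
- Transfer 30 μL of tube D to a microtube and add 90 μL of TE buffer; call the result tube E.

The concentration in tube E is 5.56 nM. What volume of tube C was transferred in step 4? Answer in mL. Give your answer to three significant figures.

1.00 mL

Step 1: 1000 μL + 9 mL = 10000 μL total → factor 10000/1000 = 10
Step 2: 0.5 mL brought to 1.5 mL → factor 1.5/0.5 = 3
Step 3: 3-fold → factor 3
Step 4: v brought to 3 mL → factor = 3 mL/v
Step 5: 30 μL + 90 μL = 120 μL total → factor 120/30 = 4
Product of known-step factors = 360
Overall factor = 6.00 μM / (5.56 nM) = 1079.1
Step-4 factor = 1079.1 / 360 = 2.9976
v = 3 mL / 2.9976 = 1.00 mL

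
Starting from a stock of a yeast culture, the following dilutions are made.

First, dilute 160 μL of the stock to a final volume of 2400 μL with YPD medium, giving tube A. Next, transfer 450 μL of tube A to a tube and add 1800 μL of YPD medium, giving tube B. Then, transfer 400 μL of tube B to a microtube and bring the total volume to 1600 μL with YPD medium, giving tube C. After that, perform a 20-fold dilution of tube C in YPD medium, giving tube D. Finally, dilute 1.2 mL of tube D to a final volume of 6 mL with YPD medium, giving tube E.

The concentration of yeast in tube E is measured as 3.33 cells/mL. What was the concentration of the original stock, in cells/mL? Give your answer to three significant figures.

9.99 × 10^4 cells/mL

Step 1: 160 μL brought to 2400 μL → factor 2400/160 = 15
Step 2: 450 μL + 1800 μL = 2250 μL total → factor 2250/450 = 5
Step 3: 400 μL brought to 1600 μL → factor 1600/400 = 4
Step 4: 20-fold → factor 20
Step 5: 1.2 mL brought to 6 mL → factor 6/1.2 = 5
Overall dilution factor = 15 × 5 × 4 × 20 × 5 = 30000
Stock = 3.33 cells/mL × 30000 = 9.99 × 10^4 cells/mL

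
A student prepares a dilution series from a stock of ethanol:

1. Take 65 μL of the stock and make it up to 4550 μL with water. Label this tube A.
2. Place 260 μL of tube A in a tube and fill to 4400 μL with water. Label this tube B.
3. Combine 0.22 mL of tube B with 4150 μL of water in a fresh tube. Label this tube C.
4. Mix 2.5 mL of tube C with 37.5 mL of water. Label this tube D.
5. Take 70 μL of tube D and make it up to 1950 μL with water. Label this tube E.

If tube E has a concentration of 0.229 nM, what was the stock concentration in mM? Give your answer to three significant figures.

Step 1: 65 μL brought to 4550 μL → factor 4550/65 = 70
Step 2: 260 μL brought to 4400 μL → factor 4400/260 = 16.923
Step 3: 0.22 mL + 4150 μL = 4.37 mL total → factor 4.37/0.22 = 19.864
Step 4: 2.5 mL + 37.5 mL = 40 mL total → factor 40/2.5 = 16
Step 5: 70 μL brought to 1950 μL → factor 1950/70 = 27.857
Overall dilution factor = 70 × 16.923 × 19.864 × 16 × 27.857 = 1.0488 × 10^7
Stock = 0.229 nM × 1.0488 × 10^7 = 2.402 × 10^6 nM = 2.40 mM

2.40 mM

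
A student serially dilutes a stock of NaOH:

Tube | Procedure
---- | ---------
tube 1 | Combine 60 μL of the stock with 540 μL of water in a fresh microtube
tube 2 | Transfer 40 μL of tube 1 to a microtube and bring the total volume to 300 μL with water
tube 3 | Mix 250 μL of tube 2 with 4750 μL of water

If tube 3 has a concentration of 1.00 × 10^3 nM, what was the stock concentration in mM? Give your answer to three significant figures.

1.50 mM

Step 1: 60 μL + 540 μL = 600 μL total → factor 600/60 = 10
Step 2: 40 μL brought to 300 μL → factor 300/40 = 7.5
Step 3: 250 μL + 4750 μL = 5000 μL total → factor 5000/250 = 20
Overall dilution factor = 10 × 7.5 × 20 = 1500
Stock = 1.00 × 10^3 nM × 1500 = 1.500 × 10^6 nM = 1.50 mM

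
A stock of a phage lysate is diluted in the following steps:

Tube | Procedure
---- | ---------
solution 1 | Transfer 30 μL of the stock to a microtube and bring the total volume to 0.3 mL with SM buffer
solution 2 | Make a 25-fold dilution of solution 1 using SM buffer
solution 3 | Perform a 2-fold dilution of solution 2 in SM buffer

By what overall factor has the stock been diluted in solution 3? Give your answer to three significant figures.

500

Step 1: 30 μL brought to 0.3 mL → factor 300/30 = 10
Step 2: 25-fold → factor 25
Step 3: 2-fold → factor 2
Overall dilution factor = 10 × 25 × 2 = 500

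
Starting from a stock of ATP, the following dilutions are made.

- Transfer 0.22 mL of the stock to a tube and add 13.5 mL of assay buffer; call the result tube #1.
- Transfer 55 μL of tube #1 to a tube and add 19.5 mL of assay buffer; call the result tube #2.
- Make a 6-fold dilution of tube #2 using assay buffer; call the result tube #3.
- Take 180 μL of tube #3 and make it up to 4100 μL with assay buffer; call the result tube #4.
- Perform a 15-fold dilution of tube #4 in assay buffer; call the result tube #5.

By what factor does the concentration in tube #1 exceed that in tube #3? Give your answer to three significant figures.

2.13 × 10^3

Step 1: 0.22 mL + 13.5 mL = 13.72 mL total → factor 13.72/0.22 = 62.364
Step 2: 55 μL + 19.5 mL = 19555 μL total → factor 19555/55 = 355.55
Step 3: 6-fold → factor 6
Dilution factor to tube #1 = 62.364; to tube #3 = 1.3304 × 10^5
[tube #1]/[tube #3] = (factor to tube #3)/(factor to tube #1) = 1.3304 × 10^5/62.364 = 2.13 × 10^3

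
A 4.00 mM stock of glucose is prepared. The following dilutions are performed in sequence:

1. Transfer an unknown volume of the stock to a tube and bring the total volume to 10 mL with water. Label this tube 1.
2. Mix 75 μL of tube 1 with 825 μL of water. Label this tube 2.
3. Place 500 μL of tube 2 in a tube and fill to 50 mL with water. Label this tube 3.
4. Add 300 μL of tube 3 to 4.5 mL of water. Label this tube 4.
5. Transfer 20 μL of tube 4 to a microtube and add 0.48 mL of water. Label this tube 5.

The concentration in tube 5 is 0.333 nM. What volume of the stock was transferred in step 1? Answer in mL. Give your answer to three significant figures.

Step 1: v brought to 10 mL → factor = 10 mL/v
Step 2: 75 μL + 825 μL = 900 μL total → factor 900/75 = 12
Step 3: 500 μL brought to 50 mL → factor 50000/500 = 100
Step 4: 300 μL + 4.5 mL = 4800 μL total → factor 4800/300 = 16
Step 5: 20 μL + 0.48 mL = 500 μL total → factor 500/20 = 25
Product of known-step factors = 4.8 × 10^5
Overall factor = 4.00 mM / (0.333 nM) = 1.2012 × 10^7
Step-1 factor = 1.2012 × 10^7 / 4.8 × 10^5 = 25.025
v = 10 mL / 25.025 = 0.400 mL

0.400 mL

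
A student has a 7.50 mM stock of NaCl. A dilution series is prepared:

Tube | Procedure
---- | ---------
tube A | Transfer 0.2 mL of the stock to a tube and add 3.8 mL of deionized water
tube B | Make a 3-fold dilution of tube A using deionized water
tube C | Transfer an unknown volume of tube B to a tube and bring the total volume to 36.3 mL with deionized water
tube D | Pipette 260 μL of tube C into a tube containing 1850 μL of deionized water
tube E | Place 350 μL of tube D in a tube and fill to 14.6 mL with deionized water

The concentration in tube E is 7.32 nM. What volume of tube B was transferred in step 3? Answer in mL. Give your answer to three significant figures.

0.720 mL

Step 1: 0.2 mL + 3.8 mL = 4 mL total → factor 4/0.2 = 20
Step 2: 3-fold → factor 3
Step 3: v brought to 36.3 mL → factor = 36.3 mL/v
Step 4: 260 μL + 1850 μL = 2110 μL total → factor 2110/260 = 8.1154
Step 5: 350 μL brought to 14.6 mL → factor 14600/350 = 41.714
Product of known-step factors = 20312
Overall factor = 7.50 mM / (7.32 nM) = 1.0246 × 10^6
Step-3 factor = 1.0246 × 10^6 / 20312 = 50.443
v = 36.3 mL / 50.443 = 0.720 mL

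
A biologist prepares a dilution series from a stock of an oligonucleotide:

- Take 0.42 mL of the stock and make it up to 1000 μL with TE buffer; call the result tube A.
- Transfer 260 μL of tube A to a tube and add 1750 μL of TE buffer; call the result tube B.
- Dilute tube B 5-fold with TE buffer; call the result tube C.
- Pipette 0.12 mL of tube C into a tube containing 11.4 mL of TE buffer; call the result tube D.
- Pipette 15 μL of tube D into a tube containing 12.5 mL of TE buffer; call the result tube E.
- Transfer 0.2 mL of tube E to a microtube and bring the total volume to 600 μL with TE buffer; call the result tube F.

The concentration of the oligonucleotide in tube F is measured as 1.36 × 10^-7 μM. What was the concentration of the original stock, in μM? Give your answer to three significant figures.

Step 1: 0.42 mL brought to 1000 μL → factor 1/0.42 = 2.381
Step 2: 260 μL + 1750 μL = 2010 μL total → factor 2010/260 = 7.7308
Step 3: 5-fold → factor 5
Step 4: 0.12 mL + 11.4 mL = 11.52 mL total → factor 11.52/0.12 = 96
Step 5: 15 μL + 12.5 mL = 12515 μL total → factor 12515/15 = 834.33
Step 6: 0.2 mL brought to 600 μL → factor 0.6/0.2 = 3
Overall dilution factor = 2.381 × 7.7308 × 5 × 96 × 834.33 × 3 = 2.2114 × 10^7
Stock = 1.36 × 10^-7 μM × 2.2114 × 10^7 = 3.01 μM

3.01 μM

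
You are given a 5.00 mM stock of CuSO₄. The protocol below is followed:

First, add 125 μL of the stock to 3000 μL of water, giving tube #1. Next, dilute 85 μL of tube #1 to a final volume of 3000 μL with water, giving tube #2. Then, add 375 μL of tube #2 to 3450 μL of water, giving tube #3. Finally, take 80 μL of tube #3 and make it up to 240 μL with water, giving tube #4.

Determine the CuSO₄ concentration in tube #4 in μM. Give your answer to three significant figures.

Step 1: 125 μL + 3000 μL = 3125 μL total → factor 3125/125 = 25
Step 2: 85 μL brought to 3000 μL → factor 3000/85 = 35.294
Step 3: 375 μL + 3450 μL = 3825 μL total → factor 3825/375 = 10.2
Step 4: 80 μL brought to 240 μL → factor 240/80 = 3
Overall dilution factor = 25 × 35.294 × 10.2 × 3 = 27000
Final = 5.00 mM / 27000 = 0.0001852 mM = 0.185 μM

0.185 μM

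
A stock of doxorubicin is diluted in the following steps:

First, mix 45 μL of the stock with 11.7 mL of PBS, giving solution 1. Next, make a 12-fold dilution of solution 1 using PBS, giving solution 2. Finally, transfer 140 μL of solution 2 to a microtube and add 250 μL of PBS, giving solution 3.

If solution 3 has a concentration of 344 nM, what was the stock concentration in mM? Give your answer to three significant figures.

3.00 mM

Step 1: 45 μL + 11.7 mL = 11745 μL total → factor 11745/45 = 261
Step 2: 12-fold → factor 12
Step 3: 140 μL + 250 μL = 390 μL total → factor 390/140 = 2.7857
Overall dilution factor = 261 × 12 × 2.7857 = 8724.9
Stock = 344 nM × 8724.9 = 3.001 × 10^6 nM = 3.00 mM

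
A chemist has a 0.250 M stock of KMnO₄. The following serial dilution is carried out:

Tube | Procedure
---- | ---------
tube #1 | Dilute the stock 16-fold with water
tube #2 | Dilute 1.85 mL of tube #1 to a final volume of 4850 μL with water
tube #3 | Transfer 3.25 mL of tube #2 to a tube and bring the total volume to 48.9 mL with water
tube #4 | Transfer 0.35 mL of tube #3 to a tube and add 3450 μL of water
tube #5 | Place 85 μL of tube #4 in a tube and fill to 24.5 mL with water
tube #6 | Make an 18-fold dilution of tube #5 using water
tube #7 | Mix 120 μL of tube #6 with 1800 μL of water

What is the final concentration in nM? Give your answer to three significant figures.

0.440 nM

Step 1: 16-fold → factor 16
Step 2: 1.85 mL brought to 4850 μL → factor 4.85/1.85 = 2.6216
Step 3: 3.25 mL brought to 48.9 mL → factor 48.9/3.25 = 15.046
Step 4: 0.35 mL + 3450 μL = 3.8 mL total → factor 3.8/0.35 = 10.857
Step 5: 85 μL brought to 24.5 mL → factor 24500/85 = 288.24
Step 6: 18-fold → factor 18
Step 7: 120 μL + 1800 μL = 1920 μL total → factor 1920/120 = 16
Overall dilution factor = 16 × 2.6216 × 15.046 × 10.857 × 288.24 × 18 × 16 = 5.6881 × 10^8
Final = 0.250 M / 5.6881 × 10^8 = 4.395 × 10^-10 M = 0.440 nM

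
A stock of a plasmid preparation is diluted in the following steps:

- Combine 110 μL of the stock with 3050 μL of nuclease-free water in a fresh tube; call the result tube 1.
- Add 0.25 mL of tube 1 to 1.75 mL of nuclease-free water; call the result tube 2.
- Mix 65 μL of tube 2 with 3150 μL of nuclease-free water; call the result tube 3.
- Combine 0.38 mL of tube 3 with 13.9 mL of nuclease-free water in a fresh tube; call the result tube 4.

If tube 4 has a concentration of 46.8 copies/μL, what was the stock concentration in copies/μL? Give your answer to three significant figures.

2.00 × 10^7 copies/μL

Step 1: 110 μL + 3050 μL = 3160 μL total → factor 3160/110 = 28.727
Step 2: 0.25 mL + 1.75 mL = 2 mL total → factor 2/0.25 = 8
Step 3: 65 μL + 3150 μL = 3215 μL total → factor 3215/65 = 49.462
Step 4: 0.38 mL + 13.9 mL = 14.28 mL total → factor 14.28/0.38 = 37.579
Overall dilution factor = 28.727 × 8 × 49.462 × 37.579 = 4.2717 × 10^5
Stock = 46.8 copies/μL × 4.2717 × 10^5 = 2.00 × 10^7 copies/μL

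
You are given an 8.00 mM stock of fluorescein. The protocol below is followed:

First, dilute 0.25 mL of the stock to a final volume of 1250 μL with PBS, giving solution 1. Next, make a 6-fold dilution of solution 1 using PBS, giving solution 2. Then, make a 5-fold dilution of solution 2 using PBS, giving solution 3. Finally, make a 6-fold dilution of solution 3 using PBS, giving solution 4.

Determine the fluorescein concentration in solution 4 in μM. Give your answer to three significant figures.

8.89 μM

Step 1: 0.25 mL brought to 1250 μL → factor 1.25/0.25 = 5
Step 2: 6-fold → factor 6
Step 3: 5-fold → factor 5
Step 4: 6-fold → factor 6
Overall dilution factor = 5 × 6 × 5 × 6 = 900
Final = 8.00 mM / 900 = 0.008889 mM = 8.89 μM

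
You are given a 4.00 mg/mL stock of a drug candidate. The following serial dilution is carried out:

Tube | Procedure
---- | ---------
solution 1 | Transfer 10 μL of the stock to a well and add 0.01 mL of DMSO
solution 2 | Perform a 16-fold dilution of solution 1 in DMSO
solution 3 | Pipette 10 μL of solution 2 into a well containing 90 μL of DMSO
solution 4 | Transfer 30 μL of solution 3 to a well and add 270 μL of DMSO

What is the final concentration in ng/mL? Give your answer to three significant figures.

Step 1: 10 μL + 0.01 mL = 20 μL total → factor 20/10 = 2
Step 2: 16-fold → factor 16
Step 3: 10 μL + 90 μL = 100 μL total → factor 100/10 = 10
Step 4: 30 μL + 270 μL = 300 μL total → factor 300/30 = 10
Overall dilution factor = 2 × 16 × 10 × 10 = 3200
Final = 4.00 mg/mL / 3200 = 0.001250 mg/mL = 1.25 × 10^3 ng/mL

1.25 × 10^3 ng/mL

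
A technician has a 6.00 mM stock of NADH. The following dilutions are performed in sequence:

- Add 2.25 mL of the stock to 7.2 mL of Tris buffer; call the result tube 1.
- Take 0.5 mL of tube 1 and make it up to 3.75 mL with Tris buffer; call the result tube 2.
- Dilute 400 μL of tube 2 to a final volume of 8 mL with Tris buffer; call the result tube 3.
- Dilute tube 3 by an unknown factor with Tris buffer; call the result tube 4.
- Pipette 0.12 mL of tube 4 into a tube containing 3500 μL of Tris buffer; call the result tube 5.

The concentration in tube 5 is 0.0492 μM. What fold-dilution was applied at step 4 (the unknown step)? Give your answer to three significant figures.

Step 1: 2.25 mL + 7.2 mL = 9.45 mL total → factor 9.45/2.25 = 4.2
Step 2: 0.5 mL brought to 3.75 mL → factor 3.75/0.5 = 7.5
Step 3: 400 μL brought to 8 mL → factor 8000/400 = 20
Step 4: unknown factor x
Step 5: 0.12 mL + 3500 μL = 3.62 mL total → factor 3.62/0.12 = 30.167
Product of known-step factors = 19005
Overall factor = 6.00 mM / (0.0492 μM) = 1.2195 × 10^5
x = 1.2195 × 10^5 / 19005 = 6.42

6.42-fold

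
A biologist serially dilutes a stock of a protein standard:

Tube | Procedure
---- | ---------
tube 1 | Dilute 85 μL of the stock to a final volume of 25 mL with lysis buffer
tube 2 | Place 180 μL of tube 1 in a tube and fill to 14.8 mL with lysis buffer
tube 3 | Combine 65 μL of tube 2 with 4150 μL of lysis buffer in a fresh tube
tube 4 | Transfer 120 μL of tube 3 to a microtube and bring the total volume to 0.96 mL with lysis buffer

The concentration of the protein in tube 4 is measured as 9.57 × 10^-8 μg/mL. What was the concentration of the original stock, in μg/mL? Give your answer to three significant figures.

1.20 μg/mL

Step 1: 85 μL brought to 25 mL → factor 25000/85 = 294.12
Step 2: 180 μL brought to 14.8 mL → factor 14800/180 = 82.222
Step 3: 65 μL + 4150 μL = 4215 μL total → factor 4215/65 = 64.846
Step 4: 120 μL brought to 0.96 mL → factor 960/120 = 8
Overall dilution factor = 294.12 × 82.222 × 64.846 × 8 = 1.2545 × 10^7
Stock = 9.57 × 10^-8 μg/mL × 1.2545 × 10^7 = 1.20 μg/mL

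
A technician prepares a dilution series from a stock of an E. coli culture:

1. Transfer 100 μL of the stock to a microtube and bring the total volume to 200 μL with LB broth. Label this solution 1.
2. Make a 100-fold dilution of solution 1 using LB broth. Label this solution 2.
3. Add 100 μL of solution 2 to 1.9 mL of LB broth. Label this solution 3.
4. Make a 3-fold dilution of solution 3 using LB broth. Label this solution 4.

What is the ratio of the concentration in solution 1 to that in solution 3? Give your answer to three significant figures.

Step 1: 100 μL brought to 200 μL → factor 200/100 = 2
Step 2: 100-fold → factor 100
Step 3: 100 μL + 1.9 mL = 2000 μL total → factor 2000/100 = 20
Dilution factor to solution 1 = 2; to solution 3 = 4000
[solution 1]/[solution 3] = (factor to solution 3)/(factor to solution 1) = 4000/2 = 2.00 × 10^3

2.00 × 10^3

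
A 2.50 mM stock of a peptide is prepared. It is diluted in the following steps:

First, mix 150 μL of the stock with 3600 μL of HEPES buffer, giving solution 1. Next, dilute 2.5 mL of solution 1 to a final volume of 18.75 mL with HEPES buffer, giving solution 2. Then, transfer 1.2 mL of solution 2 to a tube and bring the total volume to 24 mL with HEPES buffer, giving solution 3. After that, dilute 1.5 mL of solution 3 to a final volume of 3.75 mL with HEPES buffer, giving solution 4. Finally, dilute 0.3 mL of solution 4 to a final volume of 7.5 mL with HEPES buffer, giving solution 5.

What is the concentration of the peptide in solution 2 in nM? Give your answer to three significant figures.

Step 1: 150 μL + 3600 μL = 3750 μL total → factor 3750/150 = 25
Step 2: 2.5 mL brought to 18.75 mL → factor 18.75/2.5 = 7.5
Dilution factor through solution 2 = 25 × 7.5 = 187.5
[solution 2] = 2.50 mM / 187.5 = 0.01333 mM = 1.33 × 10^4 nM

1.33 × 10^4 nM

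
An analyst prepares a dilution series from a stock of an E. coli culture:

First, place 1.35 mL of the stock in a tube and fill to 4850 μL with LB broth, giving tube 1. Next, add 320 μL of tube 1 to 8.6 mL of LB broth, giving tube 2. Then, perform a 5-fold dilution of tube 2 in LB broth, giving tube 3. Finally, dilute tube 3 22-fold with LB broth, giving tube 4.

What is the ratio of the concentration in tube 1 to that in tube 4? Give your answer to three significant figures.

Step 1: 1.35 mL brought to 4850 μL → factor 4.85/1.35 = 3.5926
Step 2: 320 μL + 8.6 mL = 8920 μL total → factor 8920/320 = 27.875
Step 3: 5-fold → factor 5
Step 4: 22-fold → factor 22
Dilution factor to tube 1 = 3.5926; to tube 4 = 11016
[tube 1]/[tube 4] = (factor to tube 4)/(factor to tube 1) = 11016/3.5926 = 3.07 × 10^3

3.07 × 10^3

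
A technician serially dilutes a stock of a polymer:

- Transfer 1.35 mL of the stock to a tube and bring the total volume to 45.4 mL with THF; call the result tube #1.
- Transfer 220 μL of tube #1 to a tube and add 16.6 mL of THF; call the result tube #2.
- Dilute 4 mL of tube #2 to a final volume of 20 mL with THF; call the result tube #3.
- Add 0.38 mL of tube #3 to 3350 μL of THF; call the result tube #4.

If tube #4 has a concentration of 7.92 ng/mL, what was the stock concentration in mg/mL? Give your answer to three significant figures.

Step 1: 1.35 mL brought to 45.4 mL → factor 45.4/1.35 = 33.63
Step 2: 220 μL + 16.6 mL = 16820 μL total → factor 16820/220 = 76.455
Step 3: 4 mL brought to 20 mL → factor 20/4 = 5
Step 4: 0.38 mL + 3350 μL = 3.73 mL total → factor 3.73/0.38 = 9.8158
Overall dilution factor = 33.63 × 76.455 × 5 × 9.8158 = 1.2619 × 10^5
Stock = 7.92 ng/mL × 1.2619 × 10^5 = 9.994 × 10^5 ng/mL = 0.999 mg/mL

0.999 mg/mL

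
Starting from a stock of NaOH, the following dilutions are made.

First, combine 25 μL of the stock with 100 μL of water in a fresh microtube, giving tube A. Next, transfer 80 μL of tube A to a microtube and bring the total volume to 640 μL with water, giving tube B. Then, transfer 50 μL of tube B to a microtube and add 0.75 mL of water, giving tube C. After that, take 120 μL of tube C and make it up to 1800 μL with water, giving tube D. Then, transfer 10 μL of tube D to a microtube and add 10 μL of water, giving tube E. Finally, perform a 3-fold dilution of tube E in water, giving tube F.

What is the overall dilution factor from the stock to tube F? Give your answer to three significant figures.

Step 1: 25 μL + 100 μL = 125 μL total → factor 125/25 = 5
Step 2: 80 μL brought to 640 μL → factor 640/80 = 8
Step 3: 50 μL + 0.75 mL = 800 μL total → factor 800/50 = 16
Step 4: 120 μL brought to 1800 μL → factor 1800/120 = 15
Step 5: 10 μL + 10 μL = 20 μL total → factor 20/10 = 2
Step 6: 3-fold → factor 3
Overall dilution factor = 5 × 8 × 16 × 15 × 2 × 3 = 57600

5.76 × 10^4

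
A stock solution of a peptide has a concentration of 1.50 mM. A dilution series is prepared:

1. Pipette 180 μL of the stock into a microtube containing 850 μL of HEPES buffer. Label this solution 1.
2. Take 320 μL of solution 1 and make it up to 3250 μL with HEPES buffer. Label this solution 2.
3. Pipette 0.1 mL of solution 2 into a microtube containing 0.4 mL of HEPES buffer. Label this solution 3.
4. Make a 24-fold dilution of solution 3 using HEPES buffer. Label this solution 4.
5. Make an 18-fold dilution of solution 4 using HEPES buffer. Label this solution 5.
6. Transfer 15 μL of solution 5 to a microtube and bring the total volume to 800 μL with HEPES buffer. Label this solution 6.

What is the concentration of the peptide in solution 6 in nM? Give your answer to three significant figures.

Step 1: 180 μL + 850 μL = 1030 μL total → factor 1030/180 = 5.7222
Step 2: 320 μL brought to 3250 μL → factor 3250/320 = 10.156
Step 3: 0.1 mL + 0.4 mL = 0.5 mL total → factor 0.5/0.1 = 5
Step 4: 24-fold → factor 24
Step 5: 18-fold → factor 18
Step 6: 15 μL brought to 800 μL → factor 800/15 = 53.333
Overall dilution factor = 5.7222 × 10.156 × 5 × 24 × 18 × 53.333 = 6.695 × 10^6
Final = 1.50 mM / 6.695 × 10^6 = 2.240 × 10^-7 mM = 0.224 nM

0.224 nM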